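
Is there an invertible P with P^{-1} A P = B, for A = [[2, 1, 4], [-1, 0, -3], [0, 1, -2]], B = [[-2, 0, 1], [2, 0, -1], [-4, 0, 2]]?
No.

Both have characteristic polynomial x^3, but the minimal polynomial of A is x^3 while the minimal polynomial of B is x^2. The minimal polynomial is a similarity invariant, so A and B are not similar.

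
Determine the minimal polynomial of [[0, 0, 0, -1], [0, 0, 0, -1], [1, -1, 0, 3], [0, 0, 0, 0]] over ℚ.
The characteristic polynomial factors as x^4. The minimal polynomial is ∏(x - λ)^{k_λ} where k_λ is the size of the largest Jordan block at λ.

For λ = 0: rank(A) = 2, and the largest Jordan block has size 2 (the smallest k with rank(A^k) = rank(A^(k+1))).

So m_A(x) = x^2.

m_A(x) = x^2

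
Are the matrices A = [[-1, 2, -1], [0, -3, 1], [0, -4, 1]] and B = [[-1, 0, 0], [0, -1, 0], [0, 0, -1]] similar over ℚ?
Both have characteristic polynomial (x + 1)^3, but the minimal polynomial of A is (x + 1)^2 while the minimal polynomial of B is x + 1. The minimal polynomial is a similarity invariant, so A and B are not similar.

No.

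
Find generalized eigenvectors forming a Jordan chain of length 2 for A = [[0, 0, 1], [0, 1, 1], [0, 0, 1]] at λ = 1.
We seek v_1 ∈ ker((A - I)^2) \ ker(A - I), then set v_{i+1} = (A - I) v_i.

One such chain is v_1 = [[1, -1, 1]]^T, v_2 = [[0, 1, 0]]^T. Check: (A - I) v_2 = [[0, 0, 0]]^T = 0.

v_1 = [[1, -1, 1]]^T, v_2 = [[0, 1, 0]]^T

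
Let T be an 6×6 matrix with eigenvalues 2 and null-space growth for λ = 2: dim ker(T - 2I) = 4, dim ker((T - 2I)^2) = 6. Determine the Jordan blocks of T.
Jordan blocks: (2, 2), (2, 2), (2, 1), (2, 1)

λ = 2: successive nullity increments [4, 2] count blocks of size ≥ k; block sizes are [2, 2, 1, 1].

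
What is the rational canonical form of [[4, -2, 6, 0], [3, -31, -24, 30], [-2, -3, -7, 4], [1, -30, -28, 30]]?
The invariant factors of A (the non-unit diagonal entries of the Smith normal form of xI - A over ℚ[x]) are (x + 4)(x^3 + 3x + 2), each dividing the next. The characteristic polynomial is their product, (x + 4)(x^3 + 3x + 2).

The rational canonical form is the block-diagonal matrix of companion matrices C(f_i):
R = [[0, 0, 0, -8], [1, 0, 0, -14], [0, 1, 0, -3], [0, 0, 1, -4]].

Note the characteristic polynomial does not split into linear factors over ℚ, so A has no Jordan form over ℚ; the rational canonical form exists over any field.

R = [[0, 0, 0, -8], [1, 0, 0, -14], [0, 1, 0, -3], [0, 0, 1, -4]]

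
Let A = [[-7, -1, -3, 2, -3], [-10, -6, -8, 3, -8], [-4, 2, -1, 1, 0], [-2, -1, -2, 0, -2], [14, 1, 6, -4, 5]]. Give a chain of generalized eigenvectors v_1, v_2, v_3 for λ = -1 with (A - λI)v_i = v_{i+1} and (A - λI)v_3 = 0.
v_1 = [[1, 3, -2, 0, -1]]^T, v_2 = [[0, -1, 2, 1, -1]]^T, v_3 = [[0, 0, -1, 0, 1]]^T

We seek v_1 ∈ ker((A + I)^3) \ ker((A + I)^2), then set v_{i+1} = (A + I) v_i.

One such chain is v_1 = [[1, 3, -2, 0, -1]]^T, v_2 = [[0, -1, 2, 1, -1]]^T, v_3 = [[0, 0, -1, 0, 1]]^T. Check: (A + I) v_3 = [[0, 0, 0, 0, 0]]^T = 0.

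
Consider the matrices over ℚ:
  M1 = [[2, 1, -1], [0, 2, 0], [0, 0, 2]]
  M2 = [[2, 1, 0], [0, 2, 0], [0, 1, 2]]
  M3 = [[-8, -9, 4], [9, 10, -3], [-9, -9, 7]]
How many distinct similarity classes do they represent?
Characteristic polynomials: χ_{M1} = (x - 2)^3, χ_{M2} = (x - 2)^3, χ_{M3} = (x - 4)^2(x - 1).

{M1, M2}: invariant factors x - 2, (x - 2)^2.

{M3}: invariant factors (x - 4)^2(x - 1).

Matrices are similar if and only if their invariant-factor lists agree; the partition into similarity classes is {M1, M2}, {M3}.

2 classes: {M1, M2}, {M3}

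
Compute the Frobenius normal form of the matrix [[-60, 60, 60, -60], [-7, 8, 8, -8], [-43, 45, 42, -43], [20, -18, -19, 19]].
R = [[0, 0, 0, -60], [1, 0, 0, 52], [0, 1, 0, -25], [0, 0, 1, 9]]

The invariant factors of A (the non-unit diagonal entries of the Smith normal form of xI - A over ℚ[x]) are (x - 6)(x - 2)(x^2 - x + 5), each dividing the next. The characteristic polynomial is their product, (x - 6)(x - 2)(x^2 - x + 5).

The rational canonical form is the block-diagonal matrix of companion matrices C(f_i):
R = [[0, 0, 0, -60], [1, 0, 0, 52], [0, 1, 0, -25], [0, 0, 1, 9]].

Note the characteristic polynomial does not split into linear factors over ℚ, so A has no Jordan form over ℚ; the rational canonical form exists over any field.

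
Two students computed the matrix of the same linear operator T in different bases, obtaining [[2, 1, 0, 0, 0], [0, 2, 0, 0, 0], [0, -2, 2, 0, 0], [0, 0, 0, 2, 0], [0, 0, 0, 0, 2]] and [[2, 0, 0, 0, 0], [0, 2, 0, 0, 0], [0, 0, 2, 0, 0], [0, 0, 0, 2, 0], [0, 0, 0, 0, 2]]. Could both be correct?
Both have characteristic polynomial (x - 2)^5, but the minimal polynomial of A is (x - 2)^2 while the minimal polynomial of B is x - 2. The minimal polynomial is a similarity invariant, so A and B are not similar.

No.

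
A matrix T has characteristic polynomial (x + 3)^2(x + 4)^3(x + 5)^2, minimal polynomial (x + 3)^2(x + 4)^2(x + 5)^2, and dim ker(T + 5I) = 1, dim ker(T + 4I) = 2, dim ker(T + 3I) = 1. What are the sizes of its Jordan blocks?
λ = -5: algebraic multiplicity 2 (exponent in χ_T), largest block size 2 (exponent in m_T), 1 block (geometric multiplicity). This forces block sizes [2].
λ = -4: algebraic multiplicity 3 (exponent in χ_T), largest block size 2 (exponent in m_T), 2 blocks (geometric multiplicity). These force block sizes [2, 1].
λ = -3: algebraic multiplicity 2 (exponent in χ_T), largest block size 2 (exponent in m_T), 1 block (geometric multiplicity). This forces block sizes [2].

Jordan blocks: (-5, 2), (-4, 2), (-4, 1), (-3, 2)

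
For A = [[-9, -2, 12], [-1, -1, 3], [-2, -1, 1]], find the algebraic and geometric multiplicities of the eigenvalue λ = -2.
The characteristic polynomial is (x + 2)^2(x + 5), so the factor x + 2 appears with exponent 2: the algebraic multiplicity is 2.

rank(A + 2I) = 2, so the eigenspace has dimension 3 - 2 = 1: the geometric multiplicity is 1.

Since 1 < 2, A is not diagonalizable.

algebraic multiplicity 2, geometric multiplicity 1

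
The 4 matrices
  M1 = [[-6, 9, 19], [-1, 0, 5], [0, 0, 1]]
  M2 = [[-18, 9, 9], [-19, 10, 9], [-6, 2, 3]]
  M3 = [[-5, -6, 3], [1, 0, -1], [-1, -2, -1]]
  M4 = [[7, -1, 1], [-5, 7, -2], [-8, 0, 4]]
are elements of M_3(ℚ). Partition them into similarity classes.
Characteristic polynomials: χ_{M1} = (x - 1)(x + 3)^2, χ_{M2} = (x - 1)(x + 3)^2, χ_{M3} = (x + 2)^3, χ_{M4} = (x - 6)^3.

{M1, M2}: invariant factors (x - 1)(x + 3)^2.

{M3}: invariant factors x + 2, (x + 2)^2.

{M4}: invariant factors (x - 6)^3.

Matrices are similar if and only if their invariant-factor lists agree; the partition into similarity classes is {M1, M2}, {M3}, {M4}.

3 classes: {M1, M2}, {M3}, {M4}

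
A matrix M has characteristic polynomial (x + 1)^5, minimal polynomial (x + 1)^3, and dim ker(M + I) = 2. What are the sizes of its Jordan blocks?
λ = -1: algebraic multiplicity 5 (exponent in χ_M), largest block size 3 (exponent in m_M), 2 blocks (geometric multiplicity). These force block sizes [3, 2].

Jordan blocks: (-1, 3), (-1, 2)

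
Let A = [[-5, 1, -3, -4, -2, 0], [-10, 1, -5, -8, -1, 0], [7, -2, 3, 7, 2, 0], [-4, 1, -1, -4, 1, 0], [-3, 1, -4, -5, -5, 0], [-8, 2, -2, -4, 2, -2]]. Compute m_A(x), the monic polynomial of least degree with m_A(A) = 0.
m_A(x) = (x + 2)^3

The characteristic polynomial factors as (x + 2)^6. The minimal polynomial is ∏(x - λ)^{k_λ} where k_λ is the size of the largest Jordan block at λ.

For λ = -2: rank(A + 2I) = 3, and the largest Jordan block has size 3 (the smallest k with rank((A + 2I)^k) = rank((A + 2I)^(k+1))).

So m_A(x) = (x + 2)^3.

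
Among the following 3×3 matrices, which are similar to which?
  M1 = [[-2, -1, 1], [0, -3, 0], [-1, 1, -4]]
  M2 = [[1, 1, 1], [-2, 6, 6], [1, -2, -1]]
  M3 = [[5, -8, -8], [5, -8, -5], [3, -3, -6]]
2 classes: {M1, M3}, {M2}

Characteristic polynomials: χ_{M1} = (x + 3)^3, χ_{M2} = (x - 2)^3, χ_{M3} = (x + 3)^3.

{M1, M3}: invariant factors x + 3, (x + 3)^2.

{M2}: invariant factors (x - 2)^3.

Matrices are similar if and only if their invariant-factor lists agree; the partition into similarity classes is {M1, M3}, {M2}.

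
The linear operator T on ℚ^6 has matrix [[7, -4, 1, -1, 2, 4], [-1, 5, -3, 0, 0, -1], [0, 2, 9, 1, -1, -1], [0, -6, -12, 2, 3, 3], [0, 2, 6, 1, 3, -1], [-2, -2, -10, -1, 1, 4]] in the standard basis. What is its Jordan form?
J = [[5, 1, 0, 0, 0, 0], [0, 5, 1, 0, 0, 0], [0, 0, 5, 0, 0, 0], [0, 0, 0, 5, 1, 0], [0, 0, 0, 0, 5, 1], [0, 0, 0, 0, 0, 5]]

The characteristic polynomial is det(xI - A) = (x - 5)^6, so the eigenvalues are 5 (algebraic multiplicity 6).

For λ = 5: rank(A - 5I) = 4, rank((A - 5I)^2) = 2, rank((A - 5I)^3) = 0. The eigenspace has dimension 6 - 4 = 2, so there are 2 Jordan blocks; the rank sequence gives block sizes [3, 3].

Assembling the blocks gives the Jordan form J above.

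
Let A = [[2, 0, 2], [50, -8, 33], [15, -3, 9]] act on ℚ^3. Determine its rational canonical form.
R = [[0, 0, -6], [1, 0, 1], [0, 1, 3]]

The invariant factors of A (the non-unit diagonal entries of the Smith normal form of xI - A over ℚ[x]) are (x - 2)(x^2 - x - 3), each dividing the next. The characteristic polynomial is their product, (x - 2)(x^2 - x - 3).

The rational canonical form is the block-diagonal matrix of companion matrices C(f_i):
R = [[0, 0, -6], [1, 0, 1], [0, 1, 3]].

Note the characteristic polynomial does not split into linear factors over ℚ, so A has no Jordan form over ℚ; the rational canonical form exists over any field.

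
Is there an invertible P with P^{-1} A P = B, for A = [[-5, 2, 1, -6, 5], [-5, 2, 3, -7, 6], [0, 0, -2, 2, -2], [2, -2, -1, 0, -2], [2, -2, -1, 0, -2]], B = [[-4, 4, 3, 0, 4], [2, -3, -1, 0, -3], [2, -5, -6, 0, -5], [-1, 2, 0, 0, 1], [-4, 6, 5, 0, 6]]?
Yes.

Two matrices over a field are similar if and only if they have the same invariant factors.

Both A and B have characteristic polynomial x^2(x + 2)^2(x + 3) and minimal polynomial x^2(x + 2)^2(x + 3). Computing further, both have invariant factors x^2(x + 2)^2(x + 3). Hence A and B are similar.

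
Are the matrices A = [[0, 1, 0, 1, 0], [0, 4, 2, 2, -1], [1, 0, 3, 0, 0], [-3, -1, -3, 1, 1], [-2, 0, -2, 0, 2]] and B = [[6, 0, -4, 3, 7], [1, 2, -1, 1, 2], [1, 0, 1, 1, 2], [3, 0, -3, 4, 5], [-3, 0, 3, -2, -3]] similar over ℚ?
Both have characteristic polynomial (x - 2)^5, but the minimal polynomial of A is (x - 2)^3 while the minimal polynomial of B is (x - 2)^2. The minimal polynomial is a similarity invariant, so A and B are not similar.

No.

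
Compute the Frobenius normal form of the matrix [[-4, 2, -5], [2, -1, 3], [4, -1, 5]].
R = [[0, 0, 2], [1, 0, 2], [0, 1, 0]]

The invariant factors of A (the non-unit diagonal entries of the Smith normal form of xI - A over ℚ[x]) are x^3 - 2x - 2, each dividing the next. The characteristic polynomial is their product, x^3 - 2x - 2.

The rational canonical form is the block-diagonal matrix of companion matrices C(f_i):
R = [[0, 0, 2], [1, 0, 2], [0, 1, 0]].

Note the characteristic polynomial does not split into linear factors over ℚ, so A has no Jordan form over ℚ; the rational canonical form exists over any field.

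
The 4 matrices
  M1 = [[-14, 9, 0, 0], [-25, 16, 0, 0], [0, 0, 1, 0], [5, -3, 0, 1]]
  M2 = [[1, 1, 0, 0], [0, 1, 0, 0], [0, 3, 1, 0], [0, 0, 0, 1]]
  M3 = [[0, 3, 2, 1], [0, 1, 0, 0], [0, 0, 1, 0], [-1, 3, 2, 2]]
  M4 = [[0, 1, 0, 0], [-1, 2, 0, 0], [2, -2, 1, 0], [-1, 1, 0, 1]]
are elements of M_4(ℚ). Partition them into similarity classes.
1 class: {M1, M2, M3, M4}

Characteristic polynomials: χ_{M1} = (x - 1)^4, χ_{M2} = (x - 1)^4, χ_{M3} = (x - 1)^4, χ_{M4} = (x - 1)^4.

{M1, M2, M3, M4}: invariant factors x - 1, x - 1, (x - 1)^2.

Matrices are similar if and only if their invariant-factor lists agree; the partition into similarity classes is {M1, M2, M3, M4}.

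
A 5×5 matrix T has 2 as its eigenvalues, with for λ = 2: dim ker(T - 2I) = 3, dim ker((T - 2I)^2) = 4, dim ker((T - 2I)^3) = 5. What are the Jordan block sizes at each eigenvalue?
Jordan blocks: (2, 3), (2, 1), (2, 1)

λ = 2: successive nullity increments [3, 1, 1] count blocks of size ≥ k; block sizes are [3, 1, 1].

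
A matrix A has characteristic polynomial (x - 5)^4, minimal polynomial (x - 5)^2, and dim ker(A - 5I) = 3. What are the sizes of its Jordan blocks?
Jordan blocks: (5, 2), (5, 1), (5, 1)

λ = 5: algebraic multiplicity 4 (exponent in χ_A), largest block size 2 (exponent in m_A), 3 blocks (geometric multiplicity). These force block sizes [2, 1, 1].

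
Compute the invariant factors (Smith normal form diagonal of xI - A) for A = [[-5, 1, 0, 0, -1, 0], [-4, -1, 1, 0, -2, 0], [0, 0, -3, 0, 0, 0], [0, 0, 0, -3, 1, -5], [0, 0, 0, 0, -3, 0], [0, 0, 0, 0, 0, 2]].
The Jordan structure of A has elementary divisors (x + 3)^3, (x + 3)^2, (x - 2). Arranging the block sizes at each eigenvalue in decreasing order and taking row products gives the invariant factors.

Invariant factors (smallest first, each dividing the next): (x + 3)^2, (x - 2)(x + 3)^3.

Check: the last factor (x - 2)(x + 3)^3 is the minimal polynomial, and the product (x - 2)(x + 3)^5 is the characteristic polynomial.

(x + 3)^2, (x - 2)(x + 3)^3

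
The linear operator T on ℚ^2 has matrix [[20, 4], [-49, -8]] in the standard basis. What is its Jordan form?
The characteristic polynomial is det(xI - A) = (x - 6)^2, so the eigenvalues are 6 (algebraic multiplicity 2).

For λ = 6: rank(A - 6I) = 1, rank((A - 6I)^2) = 0. The eigenspace has dimension 2 - 1 = 1, so there is 1 Jordan block; the rank sequence gives block sizes [2].

Assembling the blocks gives the Jordan form J above.

J = [[6, 1], [0, 6]]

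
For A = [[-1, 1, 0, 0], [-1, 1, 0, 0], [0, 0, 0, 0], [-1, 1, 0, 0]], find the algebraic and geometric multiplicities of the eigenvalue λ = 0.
algebraic multiplicity 4, geometric multiplicity 3

The characteristic polynomial is x^4, so the factor x appears with exponent 4: the algebraic multiplicity is 4.

rank(A) = 1, so the eigenspace has dimension 4 - 1 = 3: the geometric multiplicity is 3.

Since 3 < 4, A is not diagonalizable.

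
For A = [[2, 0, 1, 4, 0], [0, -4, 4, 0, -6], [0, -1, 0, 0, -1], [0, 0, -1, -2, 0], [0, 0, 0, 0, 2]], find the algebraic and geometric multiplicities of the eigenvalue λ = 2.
algebraic multiplicity 2, geometric multiplicity 2

The characteristic polynomial is (x - 2)^2(x + 2)^3, so the factor x - 2 appears with exponent 2: the algebraic multiplicity is 2.

rank(A - 2I) = 3, so the eigenspace has dimension 5 - 3 = 2: the geometric multiplicity is 2.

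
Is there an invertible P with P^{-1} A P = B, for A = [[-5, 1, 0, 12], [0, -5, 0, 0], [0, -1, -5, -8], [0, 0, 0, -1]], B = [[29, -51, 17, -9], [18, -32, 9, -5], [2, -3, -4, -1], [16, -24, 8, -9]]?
Two matrices over a field are similar if and only if they have the same invariant factors.

Both A and B have characteristic polynomial (x + 1)(x + 5)^3 and minimal polynomial (x + 1)(x + 5)^2. Computing further, both have invariant factors x + 5, (x + 1)(x + 5)^2. Hence A and B are similar.

Yes.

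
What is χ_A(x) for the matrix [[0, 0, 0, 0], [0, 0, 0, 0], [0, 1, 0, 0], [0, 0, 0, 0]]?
xI - A = [[x, 0, 0, 0], [0, x, 0, 0], [0, -1, x, 0], [0, 0, 0, x]].

Expanding det(xI - A) along the first row:
det(xI - A) = + (x)·det([[x, 0, 0], [-1, x, 0], [0, 0, x]]) - (0)·det([[0, 0, 0], [0, x, 0], [0, 0, x]]) + (0)·det([[0, x, 0], [0, -1, 0], [0, 0, x]]) - (0)·det([[0, x, 0], [0, -1, x], [0, 0, 0]]).

Evaluating gives χ_A(x) = x^4.

χ_A(x) = x^4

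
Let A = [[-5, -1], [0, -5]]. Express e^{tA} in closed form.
e^{tA} = [[e^{-5*t}, -t*e^{-5*t}], [0, e^{-5*t}]]

A has Jordan form J = [[-5, 1], [0, -5]] with A = PJP^{-1}, so e^{tA} = P e^{tJ} P^{-1}.

For a Jordan block J_k(λ), e^{tJ_k(λ)} = e^{λt} · (I + tN + t^2 N^2/2! + ... + t^{k-1} N^{k-1}/(k-1)!) where N is the nilpotent superdiagonal part.

Assembling the blocks and conjugating back gives the entries of e^{tA} as shown above.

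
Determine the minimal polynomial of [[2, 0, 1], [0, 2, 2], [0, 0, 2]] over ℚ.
The characteristic polynomial factors as (x - 2)^3. The minimal polynomial is ∏(x - λ)^{k_λ} where k_λ is the size of the largest Jordan block at λ.

For λ = 2: rank(A - 2I) = 1, and the largest Jordan block has size 2 (the smallest k with rank((A - 2I)^k) = rank((A - 2I)^(k+1))).

So m_A(x) = (x - 2)^2.

m_A(x) = (x - 2)^2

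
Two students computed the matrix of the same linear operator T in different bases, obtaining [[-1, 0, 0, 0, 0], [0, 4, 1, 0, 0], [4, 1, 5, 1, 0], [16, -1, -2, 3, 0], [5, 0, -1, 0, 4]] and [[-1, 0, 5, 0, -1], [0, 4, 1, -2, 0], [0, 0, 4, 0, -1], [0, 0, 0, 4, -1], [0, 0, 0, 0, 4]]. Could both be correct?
Two matrices over a field are similar if and only if they have the same invariant factors.

Both A and B have characteristic polynomial (x - 4)^4(x + 1) and minimal polynomial (x - 4)^3(x + 1). Computing further, both have invariant factors x - 4, (x - 4)^3(x + 1). Hence A and B are similar.

Yes.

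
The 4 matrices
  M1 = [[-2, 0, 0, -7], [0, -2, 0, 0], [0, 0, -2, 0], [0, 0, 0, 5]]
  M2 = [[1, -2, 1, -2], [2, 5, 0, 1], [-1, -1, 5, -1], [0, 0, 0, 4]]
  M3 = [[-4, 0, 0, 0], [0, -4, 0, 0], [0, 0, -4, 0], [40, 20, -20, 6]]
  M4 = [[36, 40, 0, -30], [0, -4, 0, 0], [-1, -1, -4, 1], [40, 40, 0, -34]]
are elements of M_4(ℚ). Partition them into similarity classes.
Characteristic polynomials: χ_{M1} = (x - 5)(x + 2)^3, χ_{M2} = (x - 4)^3(x - 3), χ_{M3} = (x - 6)(x + 4)^3, χ_{M4} = (x - 6)(x + 4)^3.

{M1}: invariant factors x + 2, x + 2, (x - 5)(x + 2).

{M2}: invariant factors x - 4, (x - 4)^2(x - 3).

{M3}: invariant factors x + 4, x + 4, (x - 6)(x + 4).

{M4}: invariant factors x + 4, (x - 6)(x + 4)^2.

Matrices are similar if and only if their invariant-factor lists agree; the partition into similarity classes is {M1}, {M2}, {M3}, {M4}.

4 classes: {M1}, {M2}, {M3}, {M4}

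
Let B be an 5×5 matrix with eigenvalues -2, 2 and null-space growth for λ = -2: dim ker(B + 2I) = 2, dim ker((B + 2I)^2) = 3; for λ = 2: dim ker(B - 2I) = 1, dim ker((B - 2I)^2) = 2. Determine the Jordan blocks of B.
Jordan blocks: (-2, 2), (-2, 1), (2, 2)

λ = -2: successive nullity increments [2, 1] count blocks of size ≥ k; block sizes are [2, 1].
λ = 2: successive nullity increments [1, 1] count blocks of size ≥ k; block sizes are [2].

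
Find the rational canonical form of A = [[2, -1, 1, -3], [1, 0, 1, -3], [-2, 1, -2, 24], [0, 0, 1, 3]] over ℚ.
R = [[0, 0, 0, 24], [1, 0, 0, -52], [0, 1, 0, 26], [0, 0, 1, 3]]

The invariant factors of A (the non-unit diagonal entries of the Smith normal form of xI - A over ℚ[x]) are (x - 6)(x - 1)(x^2 + 4x - 4), each dividing the next. The characteristic polynomial is their product, (x - 6)(x - 1)(x^2 + 4x - 4).

The rational canonical form is the block-diagonal matrix of companion matrices C(f_i):
R = [[0, 0, 0, 24], [1, 0, 0, -52], [0, 1, 0, 26], [0, 0, 1, 3]].

Note the characteristic polynomial does not split into linear factors over ℚ, so A has no Jordan form over ℚ; the rational canonical form exists over any field.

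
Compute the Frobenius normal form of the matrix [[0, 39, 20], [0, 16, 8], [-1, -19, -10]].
R = [[0, 0, 8], [1, 0, -12], [0, 1, 6]]

The invariant factors of A (the non-unit diagonal entries of the Smith normal form of xI - A over ℚ[x]) are (x - 2)^3, each dividing the next. The characteristic polynomial is their product, (x - 2)^3.

The rational canonical form is the block-diagonal matrix of companion matrices C(f_i):
R = [[0, 0, 8], [1, 0, -12], [0, 1, 6]].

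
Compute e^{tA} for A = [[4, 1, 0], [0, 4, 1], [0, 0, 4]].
e^{tA} = [[e^{4*t}, t*e^{4*t}, t^2*e^{4*t}/2], [0, e^{4*t}, t*e^{4*t}], [0, 0, e^{4*t}]]

A has Jordan form J = [[4, 1, 0], [0, 4, 1], [0, 0, 4]] with A = PJP^{-1}, so e^{tA} = P e^{tJ} P^{-1}.

For a Jordan block J_k(λ), e^{tJ_k(λ)} = e^{λt} · (I + tN + t^2 N^2/2! + ... + t^{k-1} N^{k-1}/(k-1)!) where N is the nilpotent superdiagonal part.

Assembling the blocks and conjugating back gives the entries of e^{tA} as shown above.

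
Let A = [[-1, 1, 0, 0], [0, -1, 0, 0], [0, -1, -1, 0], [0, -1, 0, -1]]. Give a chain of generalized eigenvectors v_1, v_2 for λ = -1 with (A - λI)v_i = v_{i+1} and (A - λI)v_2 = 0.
v_1 = [[0, 1, 0, 1]]^T, v_2 = [[1, 0, -1, -1]]^T

We seek v_1 ∈ ker((A + I)^2) \ ker(A + I), then set v_{i+1} = (A + I) v_i.

One such chain is v_1 = [[0, 1, 0, 1]]^T, v_2 = [[1, 0, -1, -1]]^T. Check: (A + I) v_2 = [[0, 0, 0, 0]]^T = 0.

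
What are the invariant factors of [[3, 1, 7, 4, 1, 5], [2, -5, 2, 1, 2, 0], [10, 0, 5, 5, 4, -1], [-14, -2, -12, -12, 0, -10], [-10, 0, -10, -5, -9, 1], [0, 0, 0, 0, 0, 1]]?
x + 5, (x - 1)^2(x + 4)(x + 5)^2

The Jordan structure of A has elementary divisors (x + 5)^2, (x + 5), (x + 4), (x - 1)^2. Arranging the block sizes at each eigenvalue in decreasing order and taking row products gives the invariant factors.

Invariant factors (smallest first, each dividing the next): x + 5, (x - 1)^2(x + 4)(x + 5)^2.

Check: the last factor (x - 1)^2(x + 4)(x + 5)^2 is the minimal polynomial, and the product (x - 1)^2(x + 4)(x + 5)^3 is the characteristic polynomial.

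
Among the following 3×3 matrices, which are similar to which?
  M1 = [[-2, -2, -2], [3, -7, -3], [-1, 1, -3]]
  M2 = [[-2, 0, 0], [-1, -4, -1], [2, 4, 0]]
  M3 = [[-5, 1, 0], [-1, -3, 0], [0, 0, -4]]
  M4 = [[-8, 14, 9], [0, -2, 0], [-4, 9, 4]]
3 classes: {M1, M3}, {M2}, {M4}

Characteristic polynomials: χ_{M1} = (x + 4)^3, χ_{M2} = (x + 2)^3, χ_{M3} = (x + 4)^3, χ_{M4} = (x + 2)^3.

{M1, M3}: invariant factors x + 4, (x + 4)^2.

{M2}: invariant factors x + 2, (x + 2)^2.

{M4}: invariant factors (x + 2)^3.

Matrices are similar if and only if their invariant-factor lists agree; the partition into similarity classes is {M1, M3}, {M2}, {M4}.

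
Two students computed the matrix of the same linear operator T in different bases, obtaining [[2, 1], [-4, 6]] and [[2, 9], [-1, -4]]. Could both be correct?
No.

trace(A) = 8 but trace(B) = -2. The trace is a similarity invariant, so A and B are not similar.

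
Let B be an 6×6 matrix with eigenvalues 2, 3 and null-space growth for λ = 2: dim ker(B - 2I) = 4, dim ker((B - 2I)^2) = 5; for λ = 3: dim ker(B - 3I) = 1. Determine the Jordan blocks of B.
λ = 2: successive nullity increments [4, 1] count blocks of size ≥ k; block sizes are [2, 1, 1, 1].
λ = 3: successive nullity increments [1] count blocks of size ≥ k; block sizes are [1].

Jordan blocks: (2, 2), (2, 1), (2, 1), (2, 1), (3, 1)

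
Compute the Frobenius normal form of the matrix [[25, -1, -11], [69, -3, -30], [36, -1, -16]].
The invariant factors of A (the non-unit diagonal entries of the Smith normal form of xI - A over ℚ[x]) are (x - 3)(x^2 - 3x - 1), each dividing the next. The characteristic polynomial is their product, (x - 3)(x^2 - 3x - 1).

The rational canonical form is the block-diagonal matrix of companion matrices C(f_i):
R = [[0, 0, -3], [1, 0, -8], [0, 1, 6]].

Note the characteristic polynomial does not split into linear factors over ℚ, so A has no Jordan form over ℚ; the rational canonical form exists over any field.

R = [[0, 0, -3], [1, 0, -8], [0, 1, 6]]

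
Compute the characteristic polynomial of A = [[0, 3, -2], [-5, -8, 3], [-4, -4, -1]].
xI - A = [[x, -3, 2], [5, x + 8, -3], [4, 4, x + 1]].

Expanding det(xI - A) along the first row:
det(xI - A) = + (x)·det([[x + 8, -3], [4, x + 1]]) - (-3)·det([[5, -3], [4, x + 1]]) + (2)·det([[5, x + 8], [4, 4]]).

Evaluating gives χ_A(x) = x^3 + 9x^2 + 27x + 27 = (x + 3)^3.

χ_A(x) = (x + 3)^3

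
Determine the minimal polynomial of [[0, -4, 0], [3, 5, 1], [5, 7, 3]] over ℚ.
The characteristic polynomial factors as (x - 4)(x - 2)^2. The minimal polynomial is ∏(x - λ)^{k_λ} where k_λ is the size of the largest Jordan block at λ.

For λ = 2: rank(A - 2I) = 2, and the largest Jordan block has size 2 (the smallest k with rank((A - 2I)^k) = rank((A - 2I)^(k+1))).
For λ = 4: rank(A - 4I) = 2, and the largest Jordan block has size 1 (the smallest k with rank((A - 4I)^k) = rank((A - 4I)^(k+1))).

So m_A(x) = (x - 4)(x - 2)^2.

m_A(x) = (x - 4)(x - 2)^2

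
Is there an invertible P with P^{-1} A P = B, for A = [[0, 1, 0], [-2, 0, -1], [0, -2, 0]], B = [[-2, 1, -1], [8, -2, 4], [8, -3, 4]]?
Yes.

Two matrices over a field are similar if and only if they have the same invariant factors.

Both A and B have characteristic polynomial x^3 and minimal polynomial x^3. Computing further, both have invariant factors x^3. Hence A and B are similar.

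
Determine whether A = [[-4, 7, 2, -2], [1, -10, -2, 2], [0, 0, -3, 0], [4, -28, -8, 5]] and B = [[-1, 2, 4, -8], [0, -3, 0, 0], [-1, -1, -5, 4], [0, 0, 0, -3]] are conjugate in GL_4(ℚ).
Two matrices over a field are similar if and only if they have the same invariant factors.

Both A and B have characteristic polynomial (x + 3)^4 and minimal polynomial (x + 3)^2. Computing further, both have invariant factors x + 3, x + 3, (x + 3)^2. Hence A and B are similar.

Yes.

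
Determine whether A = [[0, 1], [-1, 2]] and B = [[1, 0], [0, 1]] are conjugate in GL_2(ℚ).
Both have characteristic polynomial (x - 1)^2, but the minimal polynomial of A is (x - 1)^2 while the minimal polynomial of B is x - 1. The minimal polynomial is a similarity invariant, so A and B are not similar.

No.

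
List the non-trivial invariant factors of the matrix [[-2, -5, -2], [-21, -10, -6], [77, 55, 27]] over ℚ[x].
The Jordan structure of A has elementary divisors (x - 5)^2, (x - 5). Arranging the block sizes at each eigenvalue in decreasing order and taking row products gives the invariant factors.

Invariant factors (smallest first, each dividing the next): x - 5, (x - 5)^2.

Check: the last factor (x - 5)^2 is the minimal polynomial, and the product (x - 5)^3 is the characteristic polynomial.

x - 5, (x - 5)^2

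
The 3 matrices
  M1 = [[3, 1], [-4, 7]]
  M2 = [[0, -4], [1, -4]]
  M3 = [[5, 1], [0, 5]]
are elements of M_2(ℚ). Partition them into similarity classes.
2 classes: {M1, M3}, {M2}

Characteristic polynomials: χ_{M1} = (x - 5)^2, χ_{M2} = (x + 2)^2, χ_{M3} = (x - 5)^2.

{M1, M3}: invariant factors (x - 5)^2.

{M2}: invariant factors (x + 2)^2.

Matrices are similar if and only if their invariant-factor lists agree; the partition into similarity classes is {M1, M3}, {M2}.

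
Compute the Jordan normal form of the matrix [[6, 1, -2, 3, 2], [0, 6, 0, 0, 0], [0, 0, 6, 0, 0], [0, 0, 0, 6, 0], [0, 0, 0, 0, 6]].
The characteristic polynomial is det(xI - A) = (x - 6)^5, so the eigenvalues are 6 (algebraic multiplicity 5).

For λ = 6: rank(A - 6I) = 1, rank((A - 6I)^2) = 0. The eigenspace has dimension 5 - 1 = 4, so there are 4 Jordan blocks; the rank sequence gives block sizes [2, 1, 1, 1].

Assembling the blocks gives the Jordan form J above.

J = [[6, 1, 0, 0, 0], [0, 6, 0, 0, 0], [0, 0, 6, 0, 0], [0, 0, 0, 6, 0], [0, 0, 0, 0, 6]]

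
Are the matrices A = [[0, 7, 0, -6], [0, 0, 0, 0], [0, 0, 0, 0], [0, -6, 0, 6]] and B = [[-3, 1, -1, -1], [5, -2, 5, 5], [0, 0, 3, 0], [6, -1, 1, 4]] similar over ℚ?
No.

trace(A) = 6 but trace(B) = 2. The trace is a similarity invariant, so A and B are not similar.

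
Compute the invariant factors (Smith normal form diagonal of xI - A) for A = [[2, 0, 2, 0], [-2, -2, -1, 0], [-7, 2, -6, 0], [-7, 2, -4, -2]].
x + 2, (x + 2)^3

The Jordan structure of A has elementary divisors (x + 2)^3, (x + 2). Arranging the block sizes at each eigenvalue in decreasing order and taking row products gives the invariant factors.

Invariant factors (smallest first, each dividing the next): x + 2, (x + 2)^3.

Check: the last factor (x + 2)^3 is the minimal polynomial, and the product (x + 2)^4 is the characteristic polynomial.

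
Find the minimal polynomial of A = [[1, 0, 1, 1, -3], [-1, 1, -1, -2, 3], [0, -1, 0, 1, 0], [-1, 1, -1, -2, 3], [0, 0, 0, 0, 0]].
The characteristic polynomial factors as x^5. The minimal polynomial is ∏(x - λ)^{k_λ} where k_λ is the size of the largest Jordan block at λ.

For λ = 0: rank(A) = 2, and the largest Jordan block has size 2 (the smallest k with rank(A^k) = rank(A^(k+1))).

So m_A(x) = x^2.

m_A(x) = x^2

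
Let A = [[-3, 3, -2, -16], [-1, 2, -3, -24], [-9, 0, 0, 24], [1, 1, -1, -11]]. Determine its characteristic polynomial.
xI - A = [[x + 3, -3, 2, 16], [1, x - 2, 3, 24], [9, 0, x, -24], [-1, -1, 1, x + 11]].

Expanding det(xI - A) along the first row:
det(xI - A) = + (x + 3)·det([[x - 2, 3, 24], [0, x, -24], [-1, 1, x + 11]]) - (-3)·det([[1, 3, 24], [9, x, -24], [-1, 1, x + 11]]) + (2)·det([[1, x - 2, 24], [9, 0, -24], [-1, -1, x + 11]]) - (16)·det([[1, x - 2, 3], [9, 0, x], [-1, -1, 1]]).

Evaluating gives χ_A(x) = x^4 + 12x^3 + 54x^2 + 108x + 81 = (x + 3)^4.

χ_A(x) = (x + 3)^4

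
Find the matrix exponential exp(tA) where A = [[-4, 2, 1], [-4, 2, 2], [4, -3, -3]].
e^{tA} = [[(1 - 2*t)*e^{-2*t}, (t + e^{t} - 1)*e^{-2*t}, (e^{t} - 1)*e^{-2*t}], [-4*t*e^{-2*t}, (2*t + 2*e^{t} - 1)*e^{-2*t}, (2*e^{t} - 2)*e^{-2*t}], [4*t*e^{-2*t}, (-2*t - e^{t} + 1)*e^{-2*t}, (2 - e^{t})*e^{-2*t}]]

A has Jordan form J = [[-2, 1, 0], [0, -2, 0], [0, 0, -1]] with A = PJP^{-1}, so e^{tA} = P e^{tJ} P^{-1}.

For a Jordan block J_k(λ), e^{tJ_k(λ)} = e^{λt} · (I + tN + t^2 N^2/2! + ... + t^{k-1} N^{k-1}/(k-1)!) where N is the nilpotent superdiagonal part.

Assembling the blocks and conjugating back gives the entries of e^{tA} as shown above.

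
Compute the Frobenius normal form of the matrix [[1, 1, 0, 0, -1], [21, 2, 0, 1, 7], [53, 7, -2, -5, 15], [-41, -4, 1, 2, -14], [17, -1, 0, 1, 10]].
R = [[0, 1, 0, 0, 0], [1, 4, 0, 0, 0], [0, 0, 0, 0, -5], [0, 0, 1, 0, -19], [0, 0, 0, 1, 9]]

The invariant factors of A (the non-unit diagonal entries of the Smith normal form of xI - A over ℚ[x]) are x^2 - 4x - 1, (x - 5)(x^2 - 4x - 1), each dividing the next. The characteristic polynomial is their product, (x - 5)(x^2 - 4x - 1)^2.

The rational canonical form is the block-diagonal matrix of companion matrices C(f_i):
R = [[0, 1, 0, 0, 0], [1, 4, 0, 0, 0], [0, 0, 0, 0, -5], [0, 0, 1, 0, -19], [0, 0, 0, 1, 9]].

Note the characteristic polynomial does not split into linear factors over ℚ, so A has no Jordan form over ℚ; the rational canonical form exists over any field.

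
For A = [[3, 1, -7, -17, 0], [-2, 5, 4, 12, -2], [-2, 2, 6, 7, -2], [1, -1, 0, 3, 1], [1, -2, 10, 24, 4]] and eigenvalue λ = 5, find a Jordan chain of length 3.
v_1 = [[0, -1, 0, 0, 0]]^T, v_2 = [[-1, 0, -2, 1, 2]]^T, v_3 = [[-1, 2, 3, -1, 1]]^T

We seek v_1 ∈ ker((A - 5I)^3) \ ker((A - 5I)^2), then set v_{i+1} = (A - 5I) v_i.

One such chain is v_1 = [[0, -1, 0, 0, 0]]^T, v_2 = [[-1, 0, -2, 1, 2]]^T, v_3 = [[-1, 2, 3, -1, 1]]^T. Check: (A - 5I) v_3 = [[0, 0, 0, 0, 0]]^T = 0.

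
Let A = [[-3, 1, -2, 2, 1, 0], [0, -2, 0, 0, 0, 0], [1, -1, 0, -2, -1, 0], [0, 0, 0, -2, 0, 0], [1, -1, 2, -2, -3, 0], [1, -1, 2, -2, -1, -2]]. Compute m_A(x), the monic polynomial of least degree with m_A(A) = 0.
m_A(x) = (x + 2)^2

The characteristic polynomial factors as (x + 2)^6. The minimal polynomial is ∏(x - λ)^{k_λ} where k_λ is the size of the largest Jordan block at λ.

For λ = -2: rank(A + 2I) = 1, and the largest Jordan block has size 2 (the smallest k with rank((A + 2I)^k) = rank((A + 2I)^(k+1))).

So m_A(x) = (x + 2)^2.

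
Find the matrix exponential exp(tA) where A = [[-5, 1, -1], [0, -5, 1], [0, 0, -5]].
A has Jordan form J = [[-5, 1, 0], [0, -5, 1], [0, 0, -5]] with A = PJP^{-1}, so e^{tA} = P e^{tJ} P^{-1}.

For a Jordan block J_k(λ), e^{tJ_k(λ)} = e^{λt} · (I + tN + t^2 N^2/2! + ... + t^{k-1} N^{k-1}/(k-1)!) where N is the nilpotent superdiagonal part.

Assembling the blocks and conjugating back gives the entries of e^{tA} as shown above.

e^{tA} = [[e^{-5*t}, t*e^{-5*t}, t*(t - 2)*e^{-5*t}/2], [0, e^{-5*t}, t*e^{-5*t}], [0, 0, e^{-5*t}]]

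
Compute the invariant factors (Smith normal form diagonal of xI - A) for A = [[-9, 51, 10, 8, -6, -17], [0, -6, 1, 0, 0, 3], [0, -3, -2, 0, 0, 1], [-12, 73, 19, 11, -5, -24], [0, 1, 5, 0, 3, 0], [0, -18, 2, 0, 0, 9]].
(x - 3)^3(x + 1)^3

The Jordan structure of A has elementary divisors (x + 1)^3, (x - 3)^3. Arranging the block sizes at each eigenvalue in decreasing order and taking row products gives the invariant factors.

Invariant factors (smallest first, each dividing the next): (x - 3)^3(x + 1)^3.

Check: the last factor (x - 3)^3(x + 1)^3 is the minimal polynomial, and the product (x - 3)^3(x + 1)^3 is the characteristic polynomial.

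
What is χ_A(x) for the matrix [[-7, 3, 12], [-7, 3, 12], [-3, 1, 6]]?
xI - A = [[x + 7, -3, -12], [7, x - 3, -12], [3, -1, x - 6]].

Expanding det(xI - A) along the first row:
det(xI - A) = + (x + 7)·det([[x - 3, -12], [-1, x - 6]]) - (-3)·det([[7, -12], [3, x - 6]]) + (-12)·det([[7, x - 3], [3, -1]]).

Evaluating gives χ_A(x) = x^3 - 2x^2 = x^2(x - 2).

χ_A(x) = x^2(x - 2)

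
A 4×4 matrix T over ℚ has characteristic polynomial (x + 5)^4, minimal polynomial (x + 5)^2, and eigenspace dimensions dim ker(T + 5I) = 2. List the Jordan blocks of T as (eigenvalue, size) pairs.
λ = -5: algebraic multiplicity 4 (exponent in χ_T), largest block size 2 (exponent in m_T), 2 blocks (geometric multiplicity). These force block sizes [2, 2].

Jordan blocks: (-5, 2), (-5, 2)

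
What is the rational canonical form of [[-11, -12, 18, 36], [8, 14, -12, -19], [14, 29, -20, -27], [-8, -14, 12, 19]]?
R = [[1, 0, 0, 0], [0, 0, 0, 0], [0, 1, 0, 0], [0, 0, 1, 1]]

The invariant factors of A (the non-unit diagonal entries of the Smith normal form of xI - A over ℚ[x]) are x - 1, x^2(x - 1), each dividing the next. The characteristic polynomial is their product, x^2(x - 1)^2.

The rational canonical form is the block-diagonal matrix of companion matrices C(f_i):
R = [[1, 0, 0, 0], [0, 0, 0, 0], [0, 1, 0, 0], [0, 0, 1, 1]].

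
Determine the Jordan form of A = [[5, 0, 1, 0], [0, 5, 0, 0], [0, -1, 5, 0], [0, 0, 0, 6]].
J = [[5, 1, 0, 0], [0, 5, 1, 0], [0, 0, 5, 0], [0, 0, 0, 6]]

The characteristic polynomial is det(xI - A) = (x - 6)(x - 5)^3, so the eigenvalues are 5 (algebraic multiplicity 3), 6 (algebraic multiplicity 1).

For λ = 5: rank(A - 5I) = 3, rank((A - 5I)^2) = 2, rank((A - 5I)^3) = 1. The eigenspace has dimension 4 - 3 = 1, so there is 1 Jordan block; the rank sequence gives block sizes [3].

For λ = 6: algebraic multiplicity 1 gives one 1×1 block.

Assembling the blocks gives the Jordan form J above.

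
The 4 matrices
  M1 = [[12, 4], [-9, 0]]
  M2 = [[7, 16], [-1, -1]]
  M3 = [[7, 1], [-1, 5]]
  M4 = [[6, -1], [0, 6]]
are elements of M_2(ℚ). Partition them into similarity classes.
2 classes: {M1, M3, M4}, {M2}

Characteristic polynomials: χ_{M1} = (x - 6)^2, χ_{M2} = (x - 3)^2, χ_{M3} = (x - 6)^2, χ_{M4} = (x - 6)^2.

{M1, M3, M4}: invariant factors (x - 6)^2.

{M2}: invariant factors (x - 3)^2.

Matrices are similar if and only if their invariant-factor lists agree; the partition into similarity classes is {M1, M3, M4}, {M2}.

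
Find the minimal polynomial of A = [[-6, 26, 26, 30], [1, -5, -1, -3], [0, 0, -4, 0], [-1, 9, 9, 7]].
m_A(x) = (x - 4)(x + 4)^2

The characteristic polynomial factors as (x - 4)(x + 4)^3. The minimal polynomial is ∏(x - λ)^{k_λ} where k_λ is the size of the largest Jordan block at λ.

For λ = -4: rank(A + 4I) = 2, and the largest Jordan block has size 2 (the smallest k with rank((A + 4I)^k) = rank((A + 4I)^(k+1))).
For λ = 4: rank(A - 4I) = 3, and the largest Jordan block has size 1 (the smallest k with rank((A - 4I)^k) = rank((A - 4I)^(k+1))).

So m_A(x) = (x - 4)(x + 4)^2.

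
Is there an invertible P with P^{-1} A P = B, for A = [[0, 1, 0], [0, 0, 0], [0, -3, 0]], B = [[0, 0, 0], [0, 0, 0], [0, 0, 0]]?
Both have characteristic polynomial x^3, but the minimal polynomial of A is x^2 while the minimal polynomial of B is x. The minimal polynomial is a similarity invariant, so A and B are not similar.

No.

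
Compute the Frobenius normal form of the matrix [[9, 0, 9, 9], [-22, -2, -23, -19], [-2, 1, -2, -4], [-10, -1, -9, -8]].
R = [[0, 0, 0, 9], [1, 0, 0, -9], [0, 1, 0, -4], [0, 0, 1, -3]]

The invariant factors of A (the non-unit diagonal entries of the Smith normal form of xI - A over ℚ[x]) are (x + 3)(x^3 + 4x - 3), each dividing the next. The characteristic polynomial is their product, (x + 3)(x^3 + 4x - 3).

The rational canonical form is the block-diagonal matrix of companion matrices C(f_i):
R = [[0, 0, 0, 9], [1, 0, 0, -9], [0, 1, 0, -4], [0, 0, 1, -3]].

Note the characteristic polynomial does not split into linear factors over ℚ, so A has no Jordan form over ℚ; the rational canonical form exists over any field.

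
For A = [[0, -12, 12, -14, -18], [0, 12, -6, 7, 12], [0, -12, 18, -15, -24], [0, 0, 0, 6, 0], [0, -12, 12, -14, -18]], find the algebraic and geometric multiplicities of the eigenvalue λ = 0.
algebraic multiplicity 2, geometric multiplicity 2

The characteristic polynomial is x^2(x - 6)^3, so the factor x appears with exponent 2: the algebraic multiplicity is 2.

rank(A) = 3, so the eigenspace has dimension 5 - 3 = 2: the geometric multiplicity is 2.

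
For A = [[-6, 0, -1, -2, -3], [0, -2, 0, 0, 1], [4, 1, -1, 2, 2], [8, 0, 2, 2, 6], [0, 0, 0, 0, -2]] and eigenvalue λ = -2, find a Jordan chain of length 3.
We seek v_1 ∈ ker((A + 2I)^3) \ ker((A + 2I)^2), then set v_{i+1} = (A + 2I) v_i.

One such chain is v_1 = [[0, 0, -1, -1, 1]]^T, v_2 = [[0, 1, -1, 0, 0]]^T, v_3 = [[1, 0, 0, -2, 0]]^T. Check: (A + 2I) v_3 = [[0, 0, 0, 0, 0]]^T = 0.

v_1 = [[0, 0, -1, -1, 1]]^T, v_2 = [[0, 1, -1, 0, 0]]^T, v_3 = [[1, 0, 0, -2, 0]]^T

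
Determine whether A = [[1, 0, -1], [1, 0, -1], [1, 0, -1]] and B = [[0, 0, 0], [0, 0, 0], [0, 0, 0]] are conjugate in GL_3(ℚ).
No.

Both have characteristic polynomial x^3, but the minimal polynomial of A is x^2 while the minimal polynomial of B is x. The minimal polynomial is a similarity invariant, so A and B are not similar.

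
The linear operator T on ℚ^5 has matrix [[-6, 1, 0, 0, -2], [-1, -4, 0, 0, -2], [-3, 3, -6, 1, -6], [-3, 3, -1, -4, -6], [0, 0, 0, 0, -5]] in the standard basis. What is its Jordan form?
J = [[-5, 1, 0, 0, 0], [0, -5, 0, 0, 0], [0, 0, -5, 1, 0], [0, 0, 0, -5, 0], [0, 0, 0, 0, -5]]

The characteristic polynomial is det(xI - A) = (x + 5)^5, so the eigenvalues are -5 (algebraic multiplicity 5).

For λ = -5: rank(A + 5I) = 2, rank((A + 5I)^2) = 0. The eigenspace has dimension 5 - 2 = 3, so there are 3 Jordan blocks; the rank sequence gives block sizes [2, 2, 1].

Assembling the blocks gives the Jordan form J above.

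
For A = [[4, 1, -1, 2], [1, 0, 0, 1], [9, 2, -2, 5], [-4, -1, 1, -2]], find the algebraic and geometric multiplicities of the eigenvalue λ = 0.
algebraic multiplicity 4, geometric multiplicity 2

The characteristic polynomial is x^4, so the factor x appears with exponent 4: the algebraic multiplicity is 4.

rank(A) = 2, so the eigenspace has dimension 4 - 2 = 2: the geometric multiplicity is 2.

Since 2 < 4, A is not diagonalizable.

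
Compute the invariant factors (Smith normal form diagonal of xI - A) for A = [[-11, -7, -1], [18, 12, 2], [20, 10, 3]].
(x - 3)^2(x + 2)

The Jordan structure of A has elementary divisors (x + 2), (x - 3)^2. Arranging the block sizes at each eigenvalue in decreasing order and taking row products gives the invariant factors.

Invariant factors (smallest first, each dividing the next): (x - 3)^2(x + 2).

Check: the last factor (x - 3)^2(x + 2) is the minimal polynomial, and the product (x - 3)^2(x + 2) is the characteristic polynomial.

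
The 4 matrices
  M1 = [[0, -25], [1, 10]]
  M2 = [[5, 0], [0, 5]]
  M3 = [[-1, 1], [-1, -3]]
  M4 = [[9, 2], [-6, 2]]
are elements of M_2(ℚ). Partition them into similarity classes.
4 classes: {M1}, {M2}, {M3}, {M4}

Characteristic polynomials: χ_{M1} = (x - 5)^2, χ_{M2} = (x - 5)^2, χ_{M3} = (x + 2)^2, χ_{M4} = (x - 6)(x - 5).

{M1}: invariant factors (x - 5)^2.

{M2}: invariant factors x - 5, x - 5.

{M3}: invariant factors (x + 2)^2.

{M4}: invariant factors (x - 6)(x - 5).

Matrices are similar if and only if their invariant-factor lists agree; the partition into similarity classes is {M1}, {M2}, {M3}, {M4}.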